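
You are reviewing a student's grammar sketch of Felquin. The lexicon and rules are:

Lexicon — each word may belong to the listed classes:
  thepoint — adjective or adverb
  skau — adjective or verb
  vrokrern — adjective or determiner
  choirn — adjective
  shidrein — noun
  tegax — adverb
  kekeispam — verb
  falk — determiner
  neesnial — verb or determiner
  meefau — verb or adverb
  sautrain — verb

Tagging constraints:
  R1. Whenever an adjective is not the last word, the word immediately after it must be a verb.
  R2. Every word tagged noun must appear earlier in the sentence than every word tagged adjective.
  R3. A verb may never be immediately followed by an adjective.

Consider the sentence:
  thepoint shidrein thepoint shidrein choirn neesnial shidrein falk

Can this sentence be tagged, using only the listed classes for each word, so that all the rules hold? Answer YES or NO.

NO

Candidates per position — 1:thepoint {adjective,adverb}; 2:shidrein {noun}; 3:thepoint {adjective,adverb}; 4:shidrein {noun}; 5:choirn {adjective}; 6:neesnial {verb,determiner}; 7:shidrein {noun}; 8:falk {determiner}.
Rule 2 cannot be satisfied by any choice of tags from the lexicon.
So there is no consistent tagging.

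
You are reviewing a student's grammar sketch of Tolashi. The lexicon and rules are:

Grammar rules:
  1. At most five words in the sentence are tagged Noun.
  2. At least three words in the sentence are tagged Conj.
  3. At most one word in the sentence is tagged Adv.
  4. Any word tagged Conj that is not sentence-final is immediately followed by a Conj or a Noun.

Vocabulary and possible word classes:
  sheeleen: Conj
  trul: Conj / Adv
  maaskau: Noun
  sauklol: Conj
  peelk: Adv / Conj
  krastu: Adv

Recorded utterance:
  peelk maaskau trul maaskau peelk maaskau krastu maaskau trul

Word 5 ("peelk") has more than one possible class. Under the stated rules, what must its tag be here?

Conj

Candidates per position — 1:peelk {Adv,Conj}; 2:maaskau {Noun}; 3:trul {Conj,Adv}; 4:maaskau {Noun}; 5:peelk {Adv,Conj}; 6:maaskau {Noun}; 7:krastu {Adv}; 8:maaskau {Noun}; 9:trul {Conj,Adv}.
If word 1 were Adv, no tagging could satisfy rule 3; so word 1 is Conj.
If word 3 were Adv, no tagging could satisfy rule 3; so word 3 is Conj.
If word 5 were Adv, no tagging could satisfy rule 3; so word 5 is Conj.
If word 9 were Adv, no tagging could satisfy rule 3; so word 9 is Conj.
So the tagging must be: Conj Noun Conj Noun Conj Noun Adv Noun Conj.
Verifying each rule — rule 1 holds; rule 2 holds; rule 3 holds; rule 4 holds.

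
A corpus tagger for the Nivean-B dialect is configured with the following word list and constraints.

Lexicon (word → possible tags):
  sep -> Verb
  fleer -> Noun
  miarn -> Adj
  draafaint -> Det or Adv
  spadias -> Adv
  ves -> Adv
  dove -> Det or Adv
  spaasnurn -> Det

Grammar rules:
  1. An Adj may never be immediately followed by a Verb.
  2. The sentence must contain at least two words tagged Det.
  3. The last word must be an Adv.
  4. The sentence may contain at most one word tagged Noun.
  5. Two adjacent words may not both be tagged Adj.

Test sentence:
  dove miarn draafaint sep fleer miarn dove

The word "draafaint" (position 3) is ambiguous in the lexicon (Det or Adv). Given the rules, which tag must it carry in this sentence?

Det

Candidates per position — 1:dove {Det,Adv}; 2:miarn {Adj}; 3:draafaint {Det,Adv}; 4:sep {Verb}; 5:fleer {Noun}; 6:miarn {Adj}; 7:dove {Det,Adv}.
Position 7: Det is ruled out by rule 3; that leaves Adv.
Position 1: Adv is ruled out by rule 2; that leaves Det.
Position 3: Adv is ruled out by rule 2; that leaves Det.
The only consistent sequence is: Det Adj Det Verb Noun Adj Adv.
Rule-by-rule: rule 1 ✓; rule 2 ✓; rule 3 ✓; rule 4 ✓; rule 5 ✓.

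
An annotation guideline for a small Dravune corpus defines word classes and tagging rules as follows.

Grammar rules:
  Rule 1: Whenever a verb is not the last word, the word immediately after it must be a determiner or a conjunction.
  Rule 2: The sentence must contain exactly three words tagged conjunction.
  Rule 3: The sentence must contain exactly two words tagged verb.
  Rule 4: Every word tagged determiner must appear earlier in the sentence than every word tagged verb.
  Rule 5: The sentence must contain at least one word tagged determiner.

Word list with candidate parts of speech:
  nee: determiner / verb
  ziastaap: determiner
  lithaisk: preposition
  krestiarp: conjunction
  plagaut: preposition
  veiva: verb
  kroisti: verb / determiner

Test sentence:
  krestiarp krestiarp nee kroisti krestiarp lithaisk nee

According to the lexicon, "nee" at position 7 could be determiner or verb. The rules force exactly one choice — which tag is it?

Candidates per position — 1:krestiarp {conjunction}; 2:krestiarp {conjunction}; 3:nee {determiner,verb}; 4:kroisti {verb,determiner}; 5:krestiarp {conjunction}; 6:lithaisk {preposition}; 7:nee {determiner,verb}.
Position 7: the remaining choice is settled jointly with positions 3, 4 — only verb at position 7 is part of a tagging that satisfies every rule.
The unique satisfying tagging is: conjunction conjunction determiner verb conjunction preposition verb.
Check: rule 1 holds; rule 2 holds; rule 3 holds; rule 4 holds; rule 5 holds.

verb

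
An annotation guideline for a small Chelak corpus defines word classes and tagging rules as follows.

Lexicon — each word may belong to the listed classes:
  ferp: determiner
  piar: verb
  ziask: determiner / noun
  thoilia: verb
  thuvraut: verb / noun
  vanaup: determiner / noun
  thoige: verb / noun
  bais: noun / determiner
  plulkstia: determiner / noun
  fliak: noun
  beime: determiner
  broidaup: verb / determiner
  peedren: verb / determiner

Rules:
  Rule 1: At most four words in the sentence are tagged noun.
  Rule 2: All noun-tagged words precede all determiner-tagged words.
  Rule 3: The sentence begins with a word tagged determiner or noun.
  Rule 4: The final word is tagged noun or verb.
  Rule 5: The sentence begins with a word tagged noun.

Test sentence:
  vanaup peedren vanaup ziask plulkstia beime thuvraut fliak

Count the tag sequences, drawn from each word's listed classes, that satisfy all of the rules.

Candidates per position — 1:vanaup {determiner,noun}; 2:peedren {verb,determiner}; 3:vanaup {determiner,noun}; 4:ziask {determiner,noun}; 5:plulkstia {determiner,noun}; 6:beime {determiner}; 7:thuvraut {verb,noun}; 8:fliak {noun}.
There are 64 candidate sequences in total.
Rule 2 cannot be satisfied by any choice of tags from the lexicon.
So there is no consistent tagging.
Count = 0.

0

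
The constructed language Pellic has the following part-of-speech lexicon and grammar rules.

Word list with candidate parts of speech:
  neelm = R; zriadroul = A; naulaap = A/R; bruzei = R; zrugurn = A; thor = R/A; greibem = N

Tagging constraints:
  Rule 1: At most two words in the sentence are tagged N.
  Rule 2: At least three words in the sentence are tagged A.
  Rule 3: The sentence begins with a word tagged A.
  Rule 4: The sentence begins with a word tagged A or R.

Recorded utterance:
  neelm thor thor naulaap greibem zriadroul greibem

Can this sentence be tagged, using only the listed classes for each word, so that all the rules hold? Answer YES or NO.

NO

Candidates per position — 1:neelm {R}; 2:thor {R,A}; 3:thor {R,A}; 4:naulaap {A,R}; 5:greibem {N}; 6:zriadroul {A}; 7:greibem {N}.
Rule 3 cannot be satisfied by any choice of tags from the lexicon.
So there is no consistent tagging.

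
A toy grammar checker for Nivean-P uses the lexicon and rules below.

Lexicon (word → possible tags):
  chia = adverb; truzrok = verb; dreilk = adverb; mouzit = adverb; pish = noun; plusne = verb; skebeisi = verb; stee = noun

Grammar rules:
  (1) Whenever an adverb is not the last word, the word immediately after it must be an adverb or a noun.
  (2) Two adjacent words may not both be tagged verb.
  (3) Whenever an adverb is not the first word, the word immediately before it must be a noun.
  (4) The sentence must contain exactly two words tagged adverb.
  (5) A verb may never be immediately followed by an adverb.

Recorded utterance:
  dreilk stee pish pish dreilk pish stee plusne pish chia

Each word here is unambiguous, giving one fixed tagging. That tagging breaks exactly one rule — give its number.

Fixed tagging: adverb noun noun noun adverb noun noun verb noun adverb.
Applying the rules: R1 holds, R2 holds, R3 holds, R4 violated, R5 holds.
Only rule 4 fails.

4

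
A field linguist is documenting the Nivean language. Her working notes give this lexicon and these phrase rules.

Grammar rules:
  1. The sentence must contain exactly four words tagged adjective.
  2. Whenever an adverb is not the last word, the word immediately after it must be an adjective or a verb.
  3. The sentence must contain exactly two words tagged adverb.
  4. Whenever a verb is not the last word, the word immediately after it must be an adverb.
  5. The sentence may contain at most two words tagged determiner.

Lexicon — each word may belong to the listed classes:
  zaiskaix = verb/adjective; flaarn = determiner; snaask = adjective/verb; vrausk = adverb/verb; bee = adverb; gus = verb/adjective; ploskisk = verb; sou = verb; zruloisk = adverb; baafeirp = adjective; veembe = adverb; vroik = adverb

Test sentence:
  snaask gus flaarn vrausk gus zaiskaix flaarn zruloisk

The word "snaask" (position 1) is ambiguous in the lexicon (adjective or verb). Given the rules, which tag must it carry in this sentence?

Candidates per position — 1:snaask {adjective,verb}; 2:gus {verb,adjective}; 3:flaarn {determiner}; 4:vrausk {adverb,verb}; 5:gus {verb,adjective}; 6:zaiskaix {verb,adjective}; 7:flaarn {determiner}; 8:zruloisk {adverb}.
At position 1, choosing verb makes rule 1 impossible to satisfy; hence adjective.
At position 2, choosing verb makes rule 1 impossible to satisfy; hence adjective.
At position 4, choosing verb makes rule 3 impossible to satisfy; hence adverb.
At position 5, choosing verb makes rule 1 impossible to satisfy; hence adjective.
At position 6, choosing verb makes rule 1 impossible to satisfy; hence adjective.
So the tagging must be: adjective adjective determiner adverb adjective adjective determiner adverb.
Checking: rule 1 holds; rule 2 holds; rule 3 holds; rule 4 holds; rule 5 holds.

adjective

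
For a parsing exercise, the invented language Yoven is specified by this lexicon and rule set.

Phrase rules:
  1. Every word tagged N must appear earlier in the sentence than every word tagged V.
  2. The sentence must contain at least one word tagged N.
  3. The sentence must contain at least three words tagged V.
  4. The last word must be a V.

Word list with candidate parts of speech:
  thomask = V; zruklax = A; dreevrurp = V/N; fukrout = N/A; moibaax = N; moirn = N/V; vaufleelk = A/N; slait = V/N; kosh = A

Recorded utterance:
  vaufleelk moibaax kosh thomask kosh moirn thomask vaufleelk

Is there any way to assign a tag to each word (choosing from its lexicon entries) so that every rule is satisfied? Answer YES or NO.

NO

Candidates per position — 1:vaufleelk {A,N}; 2:moibaax {N}; 3:kosh {A}; 4:thomask {V}; 5:kosh {A}; 6:moirn {N,V}; 7:thomask {V}; 8:vaufleelk {A,N}.
Rule 4 cannot be satisfied by any choice of tags from the lexicon.
So there is no consistent tagging.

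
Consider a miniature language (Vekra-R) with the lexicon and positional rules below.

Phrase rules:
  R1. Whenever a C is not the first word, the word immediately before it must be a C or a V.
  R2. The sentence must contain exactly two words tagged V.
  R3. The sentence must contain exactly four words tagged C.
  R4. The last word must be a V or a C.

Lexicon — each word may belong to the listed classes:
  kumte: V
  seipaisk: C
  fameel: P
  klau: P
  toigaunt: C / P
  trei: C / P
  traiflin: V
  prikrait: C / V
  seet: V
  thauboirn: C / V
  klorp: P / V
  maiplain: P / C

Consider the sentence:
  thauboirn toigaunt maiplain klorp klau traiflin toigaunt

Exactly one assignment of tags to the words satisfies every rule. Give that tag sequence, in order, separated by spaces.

Candidates per position — 1:thauboirn {C,V}; 2:toigaunt {C,P}; 3:maiplain {P,C}; 4:klorp {P,V}; 5:klau {P}; 6:traiflin {V}; 7:toigaunt {C,P}.
If word 1 were V, no tagging could satisfy rule 3; so word 1 is C.
If word 2 were P, no tagging could satisfy rule 3; so word 2 is C.
If word 3 were P, no tagging could satisfy rule 3; so word 3 is C.
If word 4 were P, no tagging could satisfy rule 2; so word 4 is V.
If word 7 were P, no tagging could satisfy rule 3; so word 7 is C.
So the tagging must be: C C C V P V C.
Checking: rule 1 ✓; rule 2 ✓; rule 3 ✓; rule 4 ✓.

C C C V P V C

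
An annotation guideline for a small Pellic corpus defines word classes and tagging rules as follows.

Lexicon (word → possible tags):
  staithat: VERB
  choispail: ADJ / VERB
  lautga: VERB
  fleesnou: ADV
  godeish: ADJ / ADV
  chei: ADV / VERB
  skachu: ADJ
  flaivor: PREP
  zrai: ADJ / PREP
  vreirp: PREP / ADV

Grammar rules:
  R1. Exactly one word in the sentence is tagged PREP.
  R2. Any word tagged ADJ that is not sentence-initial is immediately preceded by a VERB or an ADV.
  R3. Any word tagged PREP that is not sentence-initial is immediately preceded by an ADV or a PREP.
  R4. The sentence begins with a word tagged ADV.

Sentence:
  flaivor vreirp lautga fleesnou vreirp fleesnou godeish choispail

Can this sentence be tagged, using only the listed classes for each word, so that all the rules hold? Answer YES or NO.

Candidates per position — 1:flaivor {PREP}; 2:vreirp {PREP,ADV}; 3:lautga {VERB}; 4:fleesnou {ADV}; 5:vreirp {PREP,ADV}; 6:fleesnou {ADV}; 7:godeish {ADJ,ADV}; 8:choispail {ADJ,VERB}.
Rule 4 cannot be satisfied by any choice of tags from the lexicon.
So there is no consistent tagging.

NO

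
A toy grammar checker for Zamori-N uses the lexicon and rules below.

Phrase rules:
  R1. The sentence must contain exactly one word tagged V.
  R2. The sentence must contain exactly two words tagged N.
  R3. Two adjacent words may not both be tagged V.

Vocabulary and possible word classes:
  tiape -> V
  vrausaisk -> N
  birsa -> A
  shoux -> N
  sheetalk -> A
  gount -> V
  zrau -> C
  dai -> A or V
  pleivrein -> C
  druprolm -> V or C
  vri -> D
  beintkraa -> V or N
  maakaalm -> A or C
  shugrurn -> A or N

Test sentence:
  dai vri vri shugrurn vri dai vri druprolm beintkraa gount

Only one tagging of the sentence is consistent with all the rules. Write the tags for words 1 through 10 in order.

A D D N D A D C N V

Candidates per position — 1:dai {A,V}; 2:vri {D}; 3:vri {D}; 4:shugrurn {A,N}; 5:vri {D}; 6:dai {A,V}; 7:vri {D}; 8:druprolm {V,C}; 9:beintkraa {V,N}; 10:gount {V}.
If word 1 were V, no tagging could satisfy rule 1; so word 1 is A.
If word 4 were A, no tagging could satisfy rule 2; so word 4 is N.
If word 6 were V, no tagging could satisfy rule 1; so word 6 is A.
If word 8 were V, no tagging could satisfy rule 1; so word 8 is C.
If word 9 were V, no tagging could satisfy rule 1; so word 9 is N.
So the tagging must be: A D D N D A D C N V.
Verifying each rule — rule 1 satisfied; rule 2 satisfied; rule 3 satisfied.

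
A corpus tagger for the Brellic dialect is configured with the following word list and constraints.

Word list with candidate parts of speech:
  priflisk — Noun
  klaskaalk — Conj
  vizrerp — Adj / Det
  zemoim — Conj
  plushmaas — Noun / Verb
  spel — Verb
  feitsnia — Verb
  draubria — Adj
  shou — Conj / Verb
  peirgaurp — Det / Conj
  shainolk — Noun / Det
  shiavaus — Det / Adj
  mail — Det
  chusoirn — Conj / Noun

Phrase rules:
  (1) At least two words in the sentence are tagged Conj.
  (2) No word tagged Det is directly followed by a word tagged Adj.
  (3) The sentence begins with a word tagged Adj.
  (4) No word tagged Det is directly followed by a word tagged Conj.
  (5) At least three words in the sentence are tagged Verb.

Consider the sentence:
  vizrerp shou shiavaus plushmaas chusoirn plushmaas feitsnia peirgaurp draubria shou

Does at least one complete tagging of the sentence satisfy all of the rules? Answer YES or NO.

Candidates per position — 1:vizrerp {Adj,Det}; 2:shou {Conj,Verb}; 3:shiavaus {Det,Adj}; 4:plushmaas {Noun,Verb}; 5:chusoirn {Conj,Noun}; 6:plushmaas {Noun,Verb}; 7:feitsnia {Verb}; 8:peirgaurp {Det,Conj}; 9:draubria {Adj}; 10:shou {Conj,Verb}.
One satisfying assignment: Adj Verb Adj Verb Conj Noun Verb Conj Adj Verb.
Rule-by-rule: rule 1 satisfied; rule 2 satisfied; rule 3 satisfied; rule 4 satisfied; rule 5 satisfied.

YES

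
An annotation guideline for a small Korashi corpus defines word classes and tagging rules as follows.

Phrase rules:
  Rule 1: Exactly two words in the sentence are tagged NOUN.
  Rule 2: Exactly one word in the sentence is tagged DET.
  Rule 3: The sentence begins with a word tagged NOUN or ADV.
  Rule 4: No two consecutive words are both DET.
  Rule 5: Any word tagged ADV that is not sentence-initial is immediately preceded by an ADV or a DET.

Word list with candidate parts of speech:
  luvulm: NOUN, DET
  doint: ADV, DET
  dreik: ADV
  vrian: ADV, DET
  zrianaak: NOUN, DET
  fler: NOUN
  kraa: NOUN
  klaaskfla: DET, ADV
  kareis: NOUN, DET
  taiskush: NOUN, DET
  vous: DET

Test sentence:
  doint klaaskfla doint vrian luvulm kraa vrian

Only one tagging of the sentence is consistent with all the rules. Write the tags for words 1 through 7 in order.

Candidates per position — 1:doint {ADV,DET}; 2:klaaskfla {DET,ADV}; 3:doint {ADV,DET}; 4:vrian {ADV,DET}; 5:luvulm {NOUN,DET}; 6:kraa {NOUN}; 7:vrian {ADV,DET}.
Word 1 cannot be DET — rule 3 would then fail for every completion. It is ADV.
Word 5 cannot be DET — rule 1 would then fail for every completion. It is NOUN.
Word 7 cannot be ADV — rule 5 would then fail for every completion. It is DET.
Word 2 cannot be DET — rule 2 would then fail for every completion. It is ADV.
Word 3 cannot be DET — rule 2 would then fail for every completion. It is ADV.
Word 4 cannot be DET — rule 2 would then fail for every completion. It is ADV.
That leaves exactly one tagging: ADV ADV ADV ADV NOUN NOUN DET.
Checking: rule 1 ✓; rule 2 ✓; rule 3 ✓; rule 4 ✓; rule 5 ✓.

ADV ADV ADV ADV NOUN NOUN DET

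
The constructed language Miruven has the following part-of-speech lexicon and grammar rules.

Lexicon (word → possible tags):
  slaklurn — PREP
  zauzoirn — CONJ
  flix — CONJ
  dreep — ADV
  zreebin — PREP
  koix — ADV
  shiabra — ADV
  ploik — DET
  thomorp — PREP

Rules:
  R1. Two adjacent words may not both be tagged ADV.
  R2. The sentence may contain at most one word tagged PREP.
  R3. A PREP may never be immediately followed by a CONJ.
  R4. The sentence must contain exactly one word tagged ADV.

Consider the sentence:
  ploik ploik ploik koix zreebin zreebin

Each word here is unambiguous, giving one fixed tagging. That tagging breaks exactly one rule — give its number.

2

Fixed tagging: DET DET DET ADV PREP PREP.
Checking each rule: R1 ✓, R2 ✗, R3 ✓, R4 ✓.
Only rule 2 fails.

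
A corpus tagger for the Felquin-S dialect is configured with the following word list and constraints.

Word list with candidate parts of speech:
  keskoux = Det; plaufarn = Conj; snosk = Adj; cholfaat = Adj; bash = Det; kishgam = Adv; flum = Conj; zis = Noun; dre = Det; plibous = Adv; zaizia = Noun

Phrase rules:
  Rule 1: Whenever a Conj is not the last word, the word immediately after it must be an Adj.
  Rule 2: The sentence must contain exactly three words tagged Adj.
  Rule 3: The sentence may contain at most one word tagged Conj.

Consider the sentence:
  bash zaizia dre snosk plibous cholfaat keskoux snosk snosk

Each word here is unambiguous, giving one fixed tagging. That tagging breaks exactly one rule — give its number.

Fixed tagging: Det Noun Det Adj Adv Adj Det Adj Adj.
Rule check: R1 ✓, R2 ✗, R3 ✓.
Only rule 2 fails.

2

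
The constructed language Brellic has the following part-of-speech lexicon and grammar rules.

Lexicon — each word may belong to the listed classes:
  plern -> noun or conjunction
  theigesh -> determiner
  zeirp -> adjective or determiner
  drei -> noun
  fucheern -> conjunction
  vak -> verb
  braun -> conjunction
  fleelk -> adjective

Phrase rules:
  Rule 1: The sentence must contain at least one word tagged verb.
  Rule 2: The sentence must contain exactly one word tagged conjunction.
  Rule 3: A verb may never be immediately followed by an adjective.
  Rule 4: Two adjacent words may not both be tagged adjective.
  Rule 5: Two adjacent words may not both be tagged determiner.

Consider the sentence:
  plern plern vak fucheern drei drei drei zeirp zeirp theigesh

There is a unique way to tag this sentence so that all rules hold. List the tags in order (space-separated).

noun noun verb conjunction noun noun noun determiner adjective determiner

Candidates per position — 1:plern {noun,conjunction}; 2:plern {noun,conjunction}; 3:vak {verb}; 4:fucheern {conjunction}; 5:drei {noun}; 6:drei {noun}; 7:drei {noun}; 8:zeirp {adjective,determiner}; 9:zeirp {adjective,determiner}; 10:theigesh {determiner}.
If word 1 were conjunction, no tagging could satisfy rule 2; so word 1 is noun.
If word 2 were conjunction, no tagging could satisfy rule 2; so word 2 is noun.
If word 9 were determiner, no tagging could satisfy rule 5; so word 9 is adjective.
If word 8 were adjective, no tagging could satisfy rule 4; so word 8 is determiner.
The unique satisfying tagging is: noun noun verb conjunction noun noun noun determiner adjective determiner.
Rule-by-rule: rule 1 ✓; rule 2 ✓; rule 3 ✓; rule 4 ✓; rule 5 ✓.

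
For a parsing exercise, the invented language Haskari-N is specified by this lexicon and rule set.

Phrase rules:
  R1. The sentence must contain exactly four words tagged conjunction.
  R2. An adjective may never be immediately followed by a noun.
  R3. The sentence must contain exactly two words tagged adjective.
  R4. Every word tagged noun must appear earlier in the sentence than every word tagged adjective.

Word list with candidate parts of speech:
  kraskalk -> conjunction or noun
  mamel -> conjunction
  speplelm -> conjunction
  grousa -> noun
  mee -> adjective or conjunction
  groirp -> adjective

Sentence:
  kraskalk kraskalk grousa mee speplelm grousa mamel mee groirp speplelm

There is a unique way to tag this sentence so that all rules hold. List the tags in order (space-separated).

Candidates per position — 1:kraskalk {conjunction,noun}; 2:kraskalk {conjunction,noun}; 3:grousa {noun}; 4:mee {adjective,conjunction}; 5:speplelm {conjunction}; 6:grousa {noun}; 7:mamel {conjunction}; 8:mee {adjective,conjunction}; 9:groirp {adjective}; 10:speplelm {conjunction}.
Position 4: tagging it adjective would leave rule 4 unsatisfiable, so it must be conjunction.
Position 8: tagging it conjunction would leave rule 1 unsatisfiable, so it must be adjective.
Position 1: tagging it conjunction would leave rule 1 unsatisfiable, so it must be noun.
Position 2: tagging it conjunction would leave rule 1 unsatisfiable, so it must be noun.
The unique satisfying tagging is: noun noun noun conjunction conjunction noun conjunction adjective adjective conjunction.
Checking: rule 1 holds; rule 2 holds; rule 3 holds; rule 4 holds.

noun noun noun conjunction conjunction noun conjunction adjective adjective conjunction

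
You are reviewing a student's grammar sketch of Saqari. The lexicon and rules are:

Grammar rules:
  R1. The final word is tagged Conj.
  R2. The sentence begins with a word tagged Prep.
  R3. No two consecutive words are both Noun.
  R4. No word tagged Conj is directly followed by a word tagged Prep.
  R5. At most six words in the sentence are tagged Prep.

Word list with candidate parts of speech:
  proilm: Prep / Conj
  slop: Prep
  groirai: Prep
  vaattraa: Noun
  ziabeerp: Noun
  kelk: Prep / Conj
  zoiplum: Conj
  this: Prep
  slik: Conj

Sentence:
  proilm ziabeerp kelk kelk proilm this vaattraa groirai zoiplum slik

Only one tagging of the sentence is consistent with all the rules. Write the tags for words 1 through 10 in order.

Candidates per position — 1:proilm {Prep,Conj}; 2:ziabeerp {Noun}; 3:kelk {Prep,Conj}; 4:kelk {Prep,Conj}; 5:proilm {Prep,Conj}; 6:this {Prep}; 7:vaattraa {Noun}; 8:groirai {Prep}; 9:zoiplum {Conj}; 10:slik {Conj}.
At position 1, choosing Conj makes rule 2 impossible to satisfy; hence Prep.
At position 3, choosing Conj makes rule 4 impossible to satisfy; hence Prep.
At position 4, choosing Conj makes rule 4 impossible to satisfy; hence Prep.
At position 5, choosing Conj makes rule 4 impossible to satisfy; hence Prep.
The only consistent sequence is: Prep Noun Prep Prep Prep Prep Noun Prep Conj Conj.
Checking: rule 1 ✓; rule 2 ✓; rule 3 ✓; rule 4 ✓; rule 5 ✓.

Prep Noun Prep Prep Prep Prep Noun Prep Conj Conj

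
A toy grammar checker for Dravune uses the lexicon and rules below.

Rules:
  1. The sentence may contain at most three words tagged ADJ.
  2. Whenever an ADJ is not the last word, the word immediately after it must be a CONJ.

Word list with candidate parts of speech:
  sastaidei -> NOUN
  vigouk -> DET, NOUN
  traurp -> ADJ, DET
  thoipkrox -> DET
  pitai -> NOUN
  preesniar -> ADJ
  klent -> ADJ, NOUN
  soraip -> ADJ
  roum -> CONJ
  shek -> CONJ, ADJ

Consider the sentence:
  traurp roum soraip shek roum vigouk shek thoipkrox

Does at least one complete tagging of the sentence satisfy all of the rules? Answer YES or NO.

YES

Candidates per position — 1:traurp {ADJ,DET}; 2:roum {CONJ}; 3:soraip {ADJ}; 4:shek {CONJ,ADJ}; 5:roum {CONJ}; 6:vigouk {DET,NOUN}; 7:shek {CONJ,ADJ}; 8:thoipkrox {DET}.
One satisfying assignment: DET CONJ ADJ CONJ CONJ DET CONJ DET.
Check: rule 1 satisfied; rule 2 satisfied.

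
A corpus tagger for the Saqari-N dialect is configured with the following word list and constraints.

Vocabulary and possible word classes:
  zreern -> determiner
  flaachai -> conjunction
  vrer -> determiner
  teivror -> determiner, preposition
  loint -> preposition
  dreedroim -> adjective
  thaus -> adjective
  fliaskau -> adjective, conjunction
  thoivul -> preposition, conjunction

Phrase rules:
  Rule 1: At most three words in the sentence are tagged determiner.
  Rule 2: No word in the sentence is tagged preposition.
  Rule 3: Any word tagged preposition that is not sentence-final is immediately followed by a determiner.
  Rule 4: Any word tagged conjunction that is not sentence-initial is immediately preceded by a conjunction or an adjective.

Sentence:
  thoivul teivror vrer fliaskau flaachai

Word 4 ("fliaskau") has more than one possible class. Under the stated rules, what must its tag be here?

Candidates per position — 1:thoivul {preposition,conjunction}; 2:teivror {determiner,preposition}; 3:vrer {determiner}; 4:fliaskau {adjective,conjunction}; 5:flaachai {conjunction}.
If word 1 were preposition, no tagging could satisfy rule 2; so word 1 is conjunction.
If word 2 were preposition, no tagging could satisfy rule 2; so word 2 is determiner.
If word 4 were conjunction, no tagging could satisfy rule 4; so word 4 is adjective.
So the tagging must be: conjunction determiner determiner adjective conjunction.
Verifying each rule — rule 1 ✓; rule 2 ✓; rule 3 ✓; rule 4 ✓.

adjective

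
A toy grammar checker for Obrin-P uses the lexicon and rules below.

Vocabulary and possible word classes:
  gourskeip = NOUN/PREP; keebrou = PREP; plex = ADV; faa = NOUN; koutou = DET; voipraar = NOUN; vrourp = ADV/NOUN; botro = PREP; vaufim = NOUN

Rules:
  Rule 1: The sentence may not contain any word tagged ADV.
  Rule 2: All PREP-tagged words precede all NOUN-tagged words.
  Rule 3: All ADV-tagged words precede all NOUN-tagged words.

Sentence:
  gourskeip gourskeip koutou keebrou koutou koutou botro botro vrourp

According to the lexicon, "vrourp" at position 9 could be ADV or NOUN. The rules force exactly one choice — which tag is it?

NOUN

Candidates per position — 1:gourskeip {NOUN,PREP}; 2:gourskeip {NOUN,PREP}; 3:koutou {DET}; 4:keebrou {PREP}; 5:koutou {DET}; 6:koutou {DET}; 7:botro {PREP}; 8:botro {PREP}; 9:vrourp {ADV,NOUN}.
At position 1, choosing NOUN makes rule 2 impossible to satisfy; hence PREP.
At position 2, choosing NOUN makes rule 2 impossible to satisfy; hence PREP.
At position 9, choosing ADV makes rule 1 impossible to satisfy; hence NOUN.
The only consistent sequence is: PREP PREP DET PREP DET DET PREP PREP NOUN.
Check: rule 1 holds; rule 2 holds; rule 3 holds.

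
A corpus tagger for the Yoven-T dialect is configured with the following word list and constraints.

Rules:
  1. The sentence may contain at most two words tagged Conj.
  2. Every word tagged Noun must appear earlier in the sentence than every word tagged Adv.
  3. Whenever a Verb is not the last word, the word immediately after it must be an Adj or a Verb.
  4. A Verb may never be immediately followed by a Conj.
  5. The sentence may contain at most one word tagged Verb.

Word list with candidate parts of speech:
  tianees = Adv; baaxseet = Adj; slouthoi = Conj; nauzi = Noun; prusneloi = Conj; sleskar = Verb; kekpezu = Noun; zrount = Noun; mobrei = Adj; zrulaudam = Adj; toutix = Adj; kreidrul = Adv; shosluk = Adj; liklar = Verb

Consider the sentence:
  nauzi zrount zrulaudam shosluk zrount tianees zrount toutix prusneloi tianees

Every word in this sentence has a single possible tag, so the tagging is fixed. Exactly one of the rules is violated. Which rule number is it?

Fixed tagging: Noun Noun Adj Adj Noun Adv Noun Adj Conj Adv.
Applying the rules: R1 pass, R2 fail, R3 pass, R4 pass, R5 pass.
Only rule 2 fails.

2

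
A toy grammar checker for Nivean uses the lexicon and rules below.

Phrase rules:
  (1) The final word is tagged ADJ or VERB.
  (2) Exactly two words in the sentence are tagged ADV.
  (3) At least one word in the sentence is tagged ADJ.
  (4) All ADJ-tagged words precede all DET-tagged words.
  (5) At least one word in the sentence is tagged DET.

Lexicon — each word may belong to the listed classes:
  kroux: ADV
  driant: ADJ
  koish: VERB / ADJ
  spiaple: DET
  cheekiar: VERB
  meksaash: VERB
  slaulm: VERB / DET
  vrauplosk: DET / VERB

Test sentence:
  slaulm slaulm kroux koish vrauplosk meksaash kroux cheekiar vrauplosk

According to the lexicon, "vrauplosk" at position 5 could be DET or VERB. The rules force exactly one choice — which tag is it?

DET

Candidates per position — 1:slaulm {VERB,DET}; 2:slaulm {VERB,DET}; 3:kroux {ADV}; 4:koish {VERB,ADJ}; 5:vrauplosk {DET,VERB}; 6:meksaash {VERB}; 7:kroux {ADV}; 8:cheekiar {VERB}; 9:vrauplosk {DET,VERB}.
At position 4, choosing VERB makes rule 3 impossible to satisfy; hence ADJ.
At position 9, choosing DET makes rule 1 impossible to satisfy; hence VERB.
At position 1, choosing DET makes rule 4 impossible to satisfy; hence VERB.
At position 2, choosing DET makes rule 4 impossible to satisfy; hence VERB.
At position 5, choosing VERB makes rule 5 impossible to satisfy; hence DET.
That leaves exactly one tagging: VERB VERB ADV ADJ DET VERB ADV VERB VERB.
Verifying each rule — rule 1 holds; rule 2 holds; rule 3 holds; rule 4 holds; rule 5 holds.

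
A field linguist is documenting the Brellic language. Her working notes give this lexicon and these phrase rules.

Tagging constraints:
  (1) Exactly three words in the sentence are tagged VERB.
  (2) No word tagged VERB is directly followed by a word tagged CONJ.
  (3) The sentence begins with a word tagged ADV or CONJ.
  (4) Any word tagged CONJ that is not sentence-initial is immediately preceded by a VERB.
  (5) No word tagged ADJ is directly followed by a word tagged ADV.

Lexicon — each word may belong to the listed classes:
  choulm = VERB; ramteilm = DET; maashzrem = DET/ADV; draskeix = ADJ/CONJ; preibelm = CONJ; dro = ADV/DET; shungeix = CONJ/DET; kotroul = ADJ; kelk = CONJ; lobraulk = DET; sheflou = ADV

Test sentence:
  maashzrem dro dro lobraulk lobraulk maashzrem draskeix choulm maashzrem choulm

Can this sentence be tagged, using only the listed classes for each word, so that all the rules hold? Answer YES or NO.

Candidates per position — 1:maashzrem {DET,ADV}; 2:dro {ADV,DET}; 3:dro {ADV,DET}; 4:lobraulk {DET}; 5:lobraulk {DET}; 6:maashzrem {DET,ADV}; 7:draskeix {ADJ,CONJ}; 8:choulm {VERB}; 9:maashzrem {DET,ADV}; 10:choulm {VERB}.
Rule 1 cannot be satisfied by any choice of tags from the lexicon.
So there is no consistent tagging.

NO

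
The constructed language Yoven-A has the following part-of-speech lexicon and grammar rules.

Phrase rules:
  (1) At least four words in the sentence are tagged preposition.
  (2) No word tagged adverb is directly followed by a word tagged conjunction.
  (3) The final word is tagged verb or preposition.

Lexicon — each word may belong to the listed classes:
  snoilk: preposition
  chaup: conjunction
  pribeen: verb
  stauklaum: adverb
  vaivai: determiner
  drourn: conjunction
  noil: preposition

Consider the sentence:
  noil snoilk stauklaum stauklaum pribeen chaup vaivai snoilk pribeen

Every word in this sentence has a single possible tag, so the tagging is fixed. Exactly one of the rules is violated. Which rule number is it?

1

Fixed tagging: preposition preposition adverb adverb verb conjunction determiner preposition verb.
Applying the rules: R1 ✗, R2 ✓, R3 ✓.
Only rule 1 fails.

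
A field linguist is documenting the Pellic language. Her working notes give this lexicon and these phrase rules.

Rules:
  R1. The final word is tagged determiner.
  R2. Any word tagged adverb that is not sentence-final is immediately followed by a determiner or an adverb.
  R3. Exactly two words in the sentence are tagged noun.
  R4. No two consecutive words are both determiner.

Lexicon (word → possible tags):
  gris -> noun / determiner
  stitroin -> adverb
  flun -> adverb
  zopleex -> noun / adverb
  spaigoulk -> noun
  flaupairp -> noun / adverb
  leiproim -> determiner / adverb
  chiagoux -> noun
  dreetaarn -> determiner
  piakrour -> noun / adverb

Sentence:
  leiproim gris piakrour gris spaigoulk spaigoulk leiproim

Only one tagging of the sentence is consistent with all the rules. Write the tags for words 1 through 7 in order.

adverb determiner adverb determiner noun noun determiner

Candidates per position — 1:leiproim {determiner,adverb}; 2:gris {noun,determiner}; 3:piakrour {noun,adverb}; 4:gris {noun,determiner}; 5:spaigoulk {noun}; 6:spaigoulk {noun}; 7:leiproim {determiner,adverb}.
Position 2: tagging it noun would leave rule 3 unsatisfiable, so it must be determiner.
Position 3: tagging it noun would leave rule 3 unsatisfiable, so it must be adverb.
Position 4: tagging it noun would leave rule 2 unsatisfiable, so it must be determiner.
Position 7: tagging it adverb would leave rule 1 unsatisfiable, so it must be determiner.
Position 1: tagging it determiner would leave rule 4 unsatisfiable, so it must be adverb.
The only consistent sequence is: adverb determiner adverb determiner noun noun determiner.
Verifying each rule — rule 1 ok; rule 2 ok; rule 3 ok; rule 4 ok.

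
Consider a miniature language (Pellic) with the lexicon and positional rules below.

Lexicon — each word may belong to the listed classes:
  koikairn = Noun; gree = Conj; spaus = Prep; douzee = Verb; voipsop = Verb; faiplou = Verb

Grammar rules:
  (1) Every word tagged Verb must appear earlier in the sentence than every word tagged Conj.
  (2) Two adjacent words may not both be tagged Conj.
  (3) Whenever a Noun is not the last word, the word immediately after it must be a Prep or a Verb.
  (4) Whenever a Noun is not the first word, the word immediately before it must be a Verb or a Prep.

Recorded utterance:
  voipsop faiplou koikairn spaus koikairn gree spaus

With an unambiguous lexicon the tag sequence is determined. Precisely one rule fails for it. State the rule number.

3

Fixed tagging: Verb Verb Noun Prep Noun Conj Prep.
Rule check: R1 ok, R2 ok, R3 fails, R4 ok.
Only rule 3 fails.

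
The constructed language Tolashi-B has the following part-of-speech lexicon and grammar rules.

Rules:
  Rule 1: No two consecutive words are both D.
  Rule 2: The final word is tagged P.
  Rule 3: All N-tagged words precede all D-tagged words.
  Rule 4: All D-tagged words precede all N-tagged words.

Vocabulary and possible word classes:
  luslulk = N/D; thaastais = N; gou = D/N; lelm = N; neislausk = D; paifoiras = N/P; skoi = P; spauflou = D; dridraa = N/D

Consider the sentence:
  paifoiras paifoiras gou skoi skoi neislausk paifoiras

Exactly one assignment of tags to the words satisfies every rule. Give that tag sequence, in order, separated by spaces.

P P D P P D P

Candidates per position — 1:paifoiras {N,P}; 2:paifoiras {N,P}; 3:gou {D,N}; 4:skoi {P}; 5:skoi {P}; 6:neislausk {D}; 7:paifoiras {N,P}.
Position 1: N is ruled out by rule 4; that leaves P.
Position 2: N is ruled out by rule 4; that leaves P.
Position 3: N is ruled out by rule 4; that leaves D.
Position 7: N is ruled out by rule 2; that leaves P.
The unique satisfying tagging is: P P D P P D P.
Rule-by-rule: rule 1 ✓; rule 2 ✓; rule 3 ✓; rule 4 ✓.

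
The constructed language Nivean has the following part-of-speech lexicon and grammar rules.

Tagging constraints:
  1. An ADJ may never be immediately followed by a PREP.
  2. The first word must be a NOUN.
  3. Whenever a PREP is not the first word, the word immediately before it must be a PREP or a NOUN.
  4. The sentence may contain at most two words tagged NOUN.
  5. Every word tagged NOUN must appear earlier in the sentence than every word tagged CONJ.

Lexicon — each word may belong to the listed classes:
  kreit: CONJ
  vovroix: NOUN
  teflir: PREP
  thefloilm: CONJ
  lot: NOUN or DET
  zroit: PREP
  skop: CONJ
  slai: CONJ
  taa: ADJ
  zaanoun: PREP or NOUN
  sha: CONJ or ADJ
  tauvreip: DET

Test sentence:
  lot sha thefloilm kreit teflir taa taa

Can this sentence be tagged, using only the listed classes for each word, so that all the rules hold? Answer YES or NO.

NO

Candidates per position — 1:lot {NOUN,DET}; 2:sha {CONJ,ADJ}; 3:thefloilm {CONJ}; 4:kreit {CONJ}; 5:teflir {PREP}; 6:taa {ADJ}; 7:taa {ADJ}.
Rule 3 cannot be satisfied by any choice of tags from the lexicon.
So there is no consistent tagging.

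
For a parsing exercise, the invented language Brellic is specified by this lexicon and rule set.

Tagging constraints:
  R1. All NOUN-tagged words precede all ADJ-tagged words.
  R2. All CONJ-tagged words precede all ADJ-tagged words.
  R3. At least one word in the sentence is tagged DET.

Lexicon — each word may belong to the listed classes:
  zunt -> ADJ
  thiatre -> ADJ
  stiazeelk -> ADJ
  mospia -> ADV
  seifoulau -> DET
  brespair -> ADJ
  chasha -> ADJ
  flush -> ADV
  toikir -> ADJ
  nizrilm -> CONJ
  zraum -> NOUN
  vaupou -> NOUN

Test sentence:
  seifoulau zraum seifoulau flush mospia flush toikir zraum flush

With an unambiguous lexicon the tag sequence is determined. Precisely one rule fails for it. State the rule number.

1

Fixed tagging: DET NOUN DET ADV ADV ADV ADJ NOUN ADV.
Applying the rules: R1 fails, R2 ok, R3 ok.
Only rule 1 fails.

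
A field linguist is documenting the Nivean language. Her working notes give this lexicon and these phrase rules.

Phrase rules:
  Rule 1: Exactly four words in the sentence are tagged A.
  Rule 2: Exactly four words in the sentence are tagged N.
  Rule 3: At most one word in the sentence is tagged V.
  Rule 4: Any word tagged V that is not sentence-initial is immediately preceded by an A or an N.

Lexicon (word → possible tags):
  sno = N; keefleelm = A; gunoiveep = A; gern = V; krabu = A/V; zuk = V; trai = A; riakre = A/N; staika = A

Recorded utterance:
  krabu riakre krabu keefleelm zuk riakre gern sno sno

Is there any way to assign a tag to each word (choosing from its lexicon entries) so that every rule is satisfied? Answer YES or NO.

NO

Candidates per position — 1:krabu {A,V}; 2:riakre {A,N}; 3:krabu {A,V}; 4:keefleelm {A}; 5:zuk {V}; 6:riakre {A,N}; 7:gern {V}; 8:sno {N}; 9:sno {N}.
Rule 3 cannot be satisfied by any choice of tags from the lexicon.
So there is no consistent tagging.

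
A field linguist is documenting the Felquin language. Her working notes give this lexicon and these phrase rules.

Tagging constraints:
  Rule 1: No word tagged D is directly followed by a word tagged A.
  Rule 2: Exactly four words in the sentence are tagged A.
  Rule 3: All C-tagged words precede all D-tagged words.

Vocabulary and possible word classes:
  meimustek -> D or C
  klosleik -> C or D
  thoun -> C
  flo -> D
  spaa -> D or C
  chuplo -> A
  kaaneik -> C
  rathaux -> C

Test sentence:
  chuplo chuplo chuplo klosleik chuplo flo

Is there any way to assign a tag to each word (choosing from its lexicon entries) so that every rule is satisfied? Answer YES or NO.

Candidates per position — 1:chuplo {A}; 2:chuplo {A}; 3:chuplo {A}; 4:klosleik {C,D}; 5:chuplo {A}; 6:flo {D}.
One satisfying assignment: A A A C A D.
Rule-by-rule: rule 1 ok; rule 2 ok; rule 3 ok.

YES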